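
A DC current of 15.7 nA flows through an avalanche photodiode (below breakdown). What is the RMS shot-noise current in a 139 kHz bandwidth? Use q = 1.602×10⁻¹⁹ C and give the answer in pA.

I_n = √(2qI·B)
2qI·B = 2 × 1.602×10⁻¹⁹ × 1.57×10⁻⁸ × 1.39×10⁵ = 6.99×10⁻²² A²
I_n = √(6.99×10⁻²²) = 2.64×10⁻¹¹ A = 26.4 pA

26.4 pA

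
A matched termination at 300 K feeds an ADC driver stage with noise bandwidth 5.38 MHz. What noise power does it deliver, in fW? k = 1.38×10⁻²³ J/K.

22.3 fW

P_n = kTB = 1.38×10⁻²³ × 300 × 5.38×10⁶ = 2.23×10⁻¹⁴ W = 22.3 fW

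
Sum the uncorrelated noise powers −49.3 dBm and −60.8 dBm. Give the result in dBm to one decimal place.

−49.0 dBm

Convert to linear, add, convert back:
P₁ = 1.17×10⁻⁸ W, P₂ = 8.32×10⁻¹⁰ W
P_tot = 1.26×10⁻⁸ W → 10 log₁₀(P_tot / 10⁻³) = −49.0 dBm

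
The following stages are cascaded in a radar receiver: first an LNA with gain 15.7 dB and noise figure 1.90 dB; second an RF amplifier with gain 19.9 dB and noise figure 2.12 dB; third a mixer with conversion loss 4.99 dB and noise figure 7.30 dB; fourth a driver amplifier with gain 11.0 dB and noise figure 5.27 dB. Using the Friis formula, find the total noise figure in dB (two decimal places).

1.96 dB

Convert to linear (a loss of L dB is a gain of −L dB): F_i = 10^(NF_i/10), G_i = 10^(G_i,dB/10)
  Stage 1: F_1 = 10^(1.90/10) = 1.549, G_1 = 10^(15.7/10) = 37.15
  Stage 2: F_2 = 10^(2.12/10) = 1.629, G_2 = 10^(19.9/10) = 97.72
  Stage 3: F_3 = 10^(7.30/10) = 5.370, G_3 = 10^(−4.99/10) = 0.3170
  Stage 4: F_4 = 10^(5.27/10) = 3.365, G_4 = 10^(11.0/10) = 12.59
Friis cascade:
  F = 1.549 + (1.629 − 1)/37.15 + (5.370 − 1)/3631 + (3.365 − 1)/1151 = 1.569
NF = 10 log₁₀(1.569) = 1.96 dB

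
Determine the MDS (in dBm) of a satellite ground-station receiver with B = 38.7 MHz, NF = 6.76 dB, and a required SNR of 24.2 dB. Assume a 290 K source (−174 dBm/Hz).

−67.2 dBm

Sensitivity = −174 + 10 log₁₀(B) + NF + SNR_min
= −174 + 75.88 + 6.76 + 24.2
= −67.16 dBm → −67.2 dBm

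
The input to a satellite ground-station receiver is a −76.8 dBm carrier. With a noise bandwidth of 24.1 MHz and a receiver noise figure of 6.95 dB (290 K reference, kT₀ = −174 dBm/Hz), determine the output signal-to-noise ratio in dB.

16.4 dB

Noise floor: N = −174 + 10 log₁₀(B) + NF
10 log₁₀(2.41×10⁷) = 73.82 dB
N = −174 + 73.82 + 6.95 = −93.23 dBm
SNR = P_sig − N = −76.8 − (−93.23) = 16.43 dB → 16.4 dB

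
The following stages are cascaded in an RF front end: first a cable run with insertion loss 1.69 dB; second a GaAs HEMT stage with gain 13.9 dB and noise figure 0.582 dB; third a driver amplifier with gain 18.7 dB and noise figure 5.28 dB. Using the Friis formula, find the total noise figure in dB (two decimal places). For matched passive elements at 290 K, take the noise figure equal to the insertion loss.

Convert to linear (a loss of L dB is a gain of −L dB): F_i = 10^(NF_i/10), G_i = 10^(G_i,dB/10)
  Stage 1: F_1 = 10^(1.69/10) = 1.476, G_1 = 10^(−1.69/10) = 0.6776
  Stage 2: F_2 = 10^(0.582/10) = 1.143, G_2 = 10^(13.9/10) = 24.55
  Stage 3: F_3 = 10^(5.28/10) = 3.373, G_3 = 10^(18.7/10) = 74.13
Friis cascade:
  F = 1.476 + (1.143 − 1)/0.6776 + (3.373 − 1)/16.63 = 1.830
NF = 10 log₁₀(1.830) = 2.62 dB

2.62 dB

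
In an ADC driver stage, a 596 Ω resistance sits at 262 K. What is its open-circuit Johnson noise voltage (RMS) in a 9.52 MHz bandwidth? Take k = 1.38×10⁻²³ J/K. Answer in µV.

9.06 µV

V_n = √(4kTRB)
4kTRB = 4 × 1.38×10⁻²³ × 262 × 5.96×10² × 9.52×10⁶ = 8.21×10⁻¹¹ V²
V_n = √(8.21×10⁻¹¹) = 9.06×10⁻⁶ V = 9.06 µV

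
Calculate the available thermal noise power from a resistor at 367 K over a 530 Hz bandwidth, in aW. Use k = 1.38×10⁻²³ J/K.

2.68 aW

P_n = kTB = 1.38×10⁻²³ × 367 × 5.30×10² = 2.68×10⁻¹⁸ W = 2.68 aW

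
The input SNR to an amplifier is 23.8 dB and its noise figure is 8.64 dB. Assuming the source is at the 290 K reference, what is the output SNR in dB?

15.16 dB

By definition F = SNR_in/SNR_out, so in dB: SNR_out = SNR_in − NF
SNR_out = 23.8 − 8.64 = 15.16 dB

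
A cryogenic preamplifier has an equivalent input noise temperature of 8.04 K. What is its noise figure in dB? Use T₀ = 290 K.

F = 1 + T_e/T₀ = 1 + 8.04/290 = 1.02772
NF = 10 log₁₀(1.02772) = 0.119 dB

0.119 dB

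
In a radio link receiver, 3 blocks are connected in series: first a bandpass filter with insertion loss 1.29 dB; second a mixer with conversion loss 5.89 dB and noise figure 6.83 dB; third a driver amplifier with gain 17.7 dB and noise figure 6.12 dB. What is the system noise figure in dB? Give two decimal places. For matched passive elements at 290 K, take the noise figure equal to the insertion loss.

Convert to linear (a loss of L dB is a gain of −L dB): F_i = 10^(NF_i/10), G_i = 10^(G_i,dB/10)
  Stage 1: F_1 = 10^(1.29/10) = 1.346, G_1 = 10^(−1.29/10) = 0.7430
  Stage 2: F_2 = 10^(6.83/10) = 4.819, G_2 = 10^(−5.89/10) = 0.2576
  Stage 3: F_3 = 10^(6.12/10) = 4.093, G_3 = 10^(17.7/10) = 58.88
Friis cascade:
  F = 1.346 + (4.819 − 1)/0.7430 + (4.093 − 1)/0.1914 = 22.64
NF = 10 log₁₀(22.64) = 13.55 dB

13.55 dB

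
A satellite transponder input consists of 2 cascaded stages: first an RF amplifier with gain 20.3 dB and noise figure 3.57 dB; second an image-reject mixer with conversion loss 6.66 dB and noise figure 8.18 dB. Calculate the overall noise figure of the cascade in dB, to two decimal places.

Convert to linear (a loss of L dB is a gain of −L dB): F_i = 10^(NF_i/10), G_i = 10^(G_i,dB/10)
  Stage 1: F_1 = 10^(3.57/10) = 2.275, G_1 = 10^(20.3/10) = 107.2
  Stage 2: F_2 = 10^(8.18/10) = 6.577, G_2 = 10^(−6.66/10) = 0.2158
Friis cascade:
  F = 2.275 + (6.577 − 1)/107.2 = 2.327
NF = 10 log₁₀(2.327) = 3.67 dB

3.67 dB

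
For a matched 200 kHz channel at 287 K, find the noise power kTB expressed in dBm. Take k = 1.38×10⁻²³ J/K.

P_n = kTB = 1.38×10⁻²³ × 287 × 2.00×10⁵ = 7.92×10⁻¹⁶ W
In dBm: 10 log₁₀(7.92×10⁻¹⁶ / 10⁻³) = −121.0 dBm

−121.0 dBm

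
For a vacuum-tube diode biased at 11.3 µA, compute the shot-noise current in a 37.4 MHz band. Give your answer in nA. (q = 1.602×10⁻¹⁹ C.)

11.6 nA

I_n = √(2qI·B)
2qI·B = 2 × 1.602×10⁻¹⁹ × 1.13×10⁻⁵ × 3.74×10⁷ = 1.35×10⁻¹⁶ A²
I_n = √(1.35×10⁻¹⁶) = 1.16×10⁻⁸ A = 11.6 nA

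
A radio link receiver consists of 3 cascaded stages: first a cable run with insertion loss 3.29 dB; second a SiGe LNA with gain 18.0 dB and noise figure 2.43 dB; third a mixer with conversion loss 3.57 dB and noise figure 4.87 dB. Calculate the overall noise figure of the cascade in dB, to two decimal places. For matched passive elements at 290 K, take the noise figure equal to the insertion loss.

Convert to linear (a loss of L dB is a gain of −L dB): F_i = 10^(NF_i/10), G_i = 10^(G_i,dB/10)
  Stage 1: F_1 = 10^(3.29/10) = 2.133, G_1 = 10^(−3.29/10) = 0.4688
  Stage 2: F_2 = 10^(2.43/10) = 1.750, G_2 = 10^(18.0/10) = 63.10
  Stage 3: F_3 = 10^(4.87/10) = 3.069, G_3 = 10^(−3.57/10) = 0.4395
Friis cascade:
  F = 2.133 + (1.750 − 1)/0.4688 + (3.069 − 1)/29.58 = 3.802
NF = 10 log₁₀(3.802) = 5.80 dB

5.80 dB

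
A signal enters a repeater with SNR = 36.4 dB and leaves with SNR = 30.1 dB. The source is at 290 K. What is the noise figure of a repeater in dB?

NF (dB) = SNR_in(dB) − SNR_out(dB) when the source is at T₀
NF = 36.4 − 30.1 = 6.3 dB

6.3 dB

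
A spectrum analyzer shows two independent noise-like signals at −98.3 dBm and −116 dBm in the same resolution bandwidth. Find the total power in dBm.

−98.2 dBm

Convert to linear, add, convert back:
P₁ = 1.48×10⁻¹³ W, P₂ = 2.51×10⁻¹⁵ W
P_tot = 1.50×10⁻¹³ W → 10 log₁₀(P_tot / 10⁻³) = −98.2 dBm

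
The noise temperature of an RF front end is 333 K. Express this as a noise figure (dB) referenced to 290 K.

F = 1 + T_e/T₀ = 1 + 333/290 = 2.14828
NF = 10 log₁₀(2.14828) = 3.32 dB

3.32 dB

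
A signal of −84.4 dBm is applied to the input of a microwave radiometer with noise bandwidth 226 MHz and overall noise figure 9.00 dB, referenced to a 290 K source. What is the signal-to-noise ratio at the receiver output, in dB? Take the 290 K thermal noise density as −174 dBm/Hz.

Noise floor: N = −174 + 10 log₁₀(B) + NF
10 log₁₀(2.26×10⁸) = 83.54 dB
N = −174 + 83.54 + 9.00 = −81.46 dBm
SNR = P_sig − N = −84.4 − (−81.46) = −2.94 dB → −2.9 dB

−2.9 dB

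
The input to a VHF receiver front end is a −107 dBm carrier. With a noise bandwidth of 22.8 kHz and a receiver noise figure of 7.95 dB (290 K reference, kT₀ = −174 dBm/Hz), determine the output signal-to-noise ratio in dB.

15.5 dB

Noise floor: N = −174 + 10 log₁₀(B) + NF
10 log₁₀(2.28×10⁴) = 43.58 dB
N = −174 + 43.58 + 7.95 = −122.47 dBm
SNR = P_sig − N = −107 − (−122.47) = 15.47 dB → 15.5 dB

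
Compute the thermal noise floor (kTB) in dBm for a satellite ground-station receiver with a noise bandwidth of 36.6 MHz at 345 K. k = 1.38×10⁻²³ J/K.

−97.6 dBm

P_n = kTB = 1.38×10⁻²³ × 345 × 3.66×10⁷ = 1.74×10⁻¹³ W
In dBm: 10 log₁₀(1.74×10⁻¹³ / 10⁻³) = −97.6 dBm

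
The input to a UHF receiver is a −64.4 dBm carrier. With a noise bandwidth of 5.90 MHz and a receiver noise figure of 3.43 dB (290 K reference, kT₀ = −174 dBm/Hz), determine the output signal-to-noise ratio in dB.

Noise floor: N = −174 + 10 log₁₀(B) + NF
10 log₁₀(5.90×10⁶) = 67.71 dB
N = −174 + 67.71 + 3.43 = −102.86 dBm
SNR = P_sig − N = −64.4 − (−102.86) = 38.46 dB → 38.5 dB

38.5 dB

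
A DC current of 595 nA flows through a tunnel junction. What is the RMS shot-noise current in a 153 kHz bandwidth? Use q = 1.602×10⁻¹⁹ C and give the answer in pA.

I_n = √(2qI·B)
2qI·B = 2 × 1.602×10⁻¹⁹ × 5.95×10⁻⁷ × 1.53×10⁵ = 2.92×10⁻²⁰ A²
I_n = √(2.92×10⁻²⁰) = 1.71×10⁻¹⁰ A = 171 pA

171 pA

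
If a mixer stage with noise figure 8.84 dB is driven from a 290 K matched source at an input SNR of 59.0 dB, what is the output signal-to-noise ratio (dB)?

By definition F = SNR_in/SNR_out, so in dB: SNR_out = SNR_in − NF
SNR_out = 59.0 − 8.84 = 50.16 dB

50.16 dB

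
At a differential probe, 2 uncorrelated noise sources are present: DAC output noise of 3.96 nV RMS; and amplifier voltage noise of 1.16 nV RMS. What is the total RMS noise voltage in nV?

4.13 nV

Uncorrelated sources add in power (mean-square): V_tot = √(ΣV_i²)
V_tot = √[(3.96×10⁻⁹)² + (1.16×10⁻⁹)²] = 4.13×10⁻⁹ V = 4.13 nV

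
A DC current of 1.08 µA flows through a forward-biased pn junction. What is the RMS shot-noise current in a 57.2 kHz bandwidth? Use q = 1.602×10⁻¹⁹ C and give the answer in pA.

141 pA

I_n = √(2qI·B)
2qI·B = 2 × 1.602×10⁻¹⁹ × 1.08×10⁻⁶ × 5.72×10⁴ = 1.98×10⁻²⁰ A²
I_n = √(1.98×10⁻²⁰) = 1.41×10⁻¹⁰ A = 141 pA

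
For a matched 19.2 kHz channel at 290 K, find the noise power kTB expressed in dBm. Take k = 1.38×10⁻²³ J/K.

P_n = kTB = 1.38×10⁻²³ × 290 × 1.92×10⁴ = 7.68×10⁻¹⁷ W
In dBm: 10 log₁₀(7.68×10⁻¹⁷ / 10⁻³) = −131.1 dBm

−131.1 dBm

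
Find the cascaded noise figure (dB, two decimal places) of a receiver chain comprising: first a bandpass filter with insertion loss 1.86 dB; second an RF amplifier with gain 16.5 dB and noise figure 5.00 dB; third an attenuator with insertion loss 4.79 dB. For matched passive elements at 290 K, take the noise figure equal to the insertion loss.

Convert to linear (a loss of L dB is a gain of −L dB): F_i = 10^(NF_i/10), G_i = 10^(G_i,dB/10)
  Stage 1: F_1 = 10^(1.86/10) = 1.535, G_1 = 10^(−1.86/10) = 0.6516
  Stage 2: F_2 = 10^(5.00/10) = 3.162, G_2 = 10^(16.5/10) = 44.67
  Stage 3: F_3 = 10^(4.79/10) = 3.013, G_3 = 10^(−4.79/10) = 0.3319
Friis cascade:
  F = 1.535 + (3.162 − 1)/0.6516 + (3.013 − 1)/29.11 = 4.922
NF = 10 log₁₀(4.922) = 6.92 dB

6.92 dB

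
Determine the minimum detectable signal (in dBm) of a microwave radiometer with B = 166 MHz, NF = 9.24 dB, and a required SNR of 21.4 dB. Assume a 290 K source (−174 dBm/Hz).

−61.2 dBm

Sensitivity = −174 + 10 log₁₀(B) + NF + SNR_min
= −174 + 82.2 + 9.24 + 21.4
= −61.16 dBm → −61.2 dBm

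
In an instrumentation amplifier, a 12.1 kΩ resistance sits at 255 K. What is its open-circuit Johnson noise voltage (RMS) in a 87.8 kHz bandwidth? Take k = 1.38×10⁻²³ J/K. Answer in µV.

V_n = √(4kTRB)
4kTRB = 4 × 1.38×10⁻²³ × 255 × 1.21×10⁴ × 8.78×10⁴ = 1.50×10⁻¹¹ V²
V_n = √(1.50×10⁻¹¹) = 3.87×10⁻⁶ V = 3.87 µV

3.87 µV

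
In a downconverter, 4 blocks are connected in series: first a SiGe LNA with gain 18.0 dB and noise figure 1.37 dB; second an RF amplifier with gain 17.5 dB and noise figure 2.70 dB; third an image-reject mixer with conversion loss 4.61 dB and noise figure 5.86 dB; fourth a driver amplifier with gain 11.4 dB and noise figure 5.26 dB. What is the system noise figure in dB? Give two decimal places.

Convert to linear (a loss of L dB is a gain of −L dB): F_i = 10^(NF_i/10), G_i = 10^(G_i,dB/10)
  Stage 1: F_1 = 10^(1.37/10) = 1.371, G_1 = 10^(18.0/10) = 63.10
  Stage 2: F_2 = 10^(2.70/10) = 1.862, G_2 = 10^(17.5/10) = 56.23
  Stage 3: F_3 = 10^(5.86/10) = 3.855, G_3 = 10^(−4.61/10) = 0.3459
  Stage 4: F_4 = 10^(5.26/10) = 3.357, G_4 = 10^(11.4/10) = 13.80
Friis cascade:
  F = 1.371 + (1.862 − 1)/63.10 + (3.855 − 1)/3548 + (3.357 − 1)/1227 = 1.387
NF = 10 log₁₀(1.387) = 1.42 dB

1.42 dB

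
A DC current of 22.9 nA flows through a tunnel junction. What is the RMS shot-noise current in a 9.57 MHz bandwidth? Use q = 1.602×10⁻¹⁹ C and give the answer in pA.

265 pA

I_n = √(2qI·B)
2qI·B = 2 × 1.602×10⁻¹⁹ × 2.29×10⁻⁸ × 9.57×10⁶ = 7.02×10⁻²⁰ A²
I_n = √(7.02×10⁻²⁰) = 2.65×10⁻¹⁰ A = 265 pA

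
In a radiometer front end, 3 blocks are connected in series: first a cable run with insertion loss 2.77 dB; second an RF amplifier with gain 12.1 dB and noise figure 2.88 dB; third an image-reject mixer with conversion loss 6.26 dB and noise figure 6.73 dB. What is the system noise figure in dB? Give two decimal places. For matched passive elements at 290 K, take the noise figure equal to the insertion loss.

6.13 dB

Convert to linear (a loss of L dB is a gain of −L dB): F_i = 10^(NF_i/10), G_i = 10^(G_i,dB/10)
  Stage 1: F_1 = 10^(2.77/10) = 1.892, G_1 = 10^(−2.77/10) = 0.5284
  Stage 2: F_2 = 10^(2.88/10) = 1.941, G_2 = 10^(12.1/10) = 16.22
  Stage 3: F_3 = 10^(6.73/10) = 4.710, G_3 = 10^(−6.26/10) = 0.2366
Friis cascade:
  F = 1.892 + (1.941 − 1)/0.5284 + (4.710 − 1)/8.570 = 4.106
NF = 10 log₁₀(4.106) = 6.13 dB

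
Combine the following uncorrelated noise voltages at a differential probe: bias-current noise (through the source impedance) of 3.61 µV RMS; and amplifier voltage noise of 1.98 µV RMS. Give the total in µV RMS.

4.12 µV

Uncorrelated sources add in power (mean-square): V_tot = √(ΣV_i²)
V_tot = √[(3.61×10⁻⁶)² + (1.98×10⁻⁶)²] = 4.12×10⁻⁶ V = 4.12 µV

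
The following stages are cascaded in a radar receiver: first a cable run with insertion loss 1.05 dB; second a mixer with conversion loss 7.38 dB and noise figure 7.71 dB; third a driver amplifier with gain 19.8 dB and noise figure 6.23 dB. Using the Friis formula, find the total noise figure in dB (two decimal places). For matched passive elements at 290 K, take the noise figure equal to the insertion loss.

Convert to linear (a loss of L dB is a gain of −L dB): F_i = 10^(NF_i/10), G_i = 10^(G_i,dB/10)
  Stage 1: F_1 = 10^(1.05/10) = 1.274, G_1 = 10^(−1.05/10) = 0.7852
  Stage 2: F_2 = 10^(7.71/10) = 5.902, G_2 = 10^(−7.38/10) = 0.1828
  Stage 3: F_3 = 10^(6.23/10) = 4.198, G_3 = 10^(19.8/10) = 95.50
Friis cascade:
  F = 1.274 + (5.902 − 1)/0.7852 + (4.198 − 1)/0.1435 = 29.79
NF = 10 log₁₀(29.79) = 14.74 dB

14.74 dB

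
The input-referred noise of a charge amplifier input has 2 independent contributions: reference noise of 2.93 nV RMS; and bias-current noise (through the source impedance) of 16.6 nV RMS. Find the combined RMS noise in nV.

16.9 nV

Uncorrelated sources add in power (mean-square): V_tot = √(ΣV_i²)
V_tot = √[(2.93×10⁻⁹)² + (1.66×10⁻⁸)²] = 1.69×10⁻⁸ V = 16.9 nV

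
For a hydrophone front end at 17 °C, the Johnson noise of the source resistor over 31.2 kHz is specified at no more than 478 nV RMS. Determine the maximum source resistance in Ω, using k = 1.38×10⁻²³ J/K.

T = 17 °C + 273.15 = 290.15 K
Johnson–Nyquist: V_n = √(4kTRB) ⇒ R = V_n² / (4kTB)
4kTB = 4 × 1.38×10⁻²³ × 290.15 × 3.12×10⁴ = 5.00×10⁻¹⁶
R = (4.78×10⁻⁷)² / 5.00×10⁻¹⁶ = 4.57×10² Ω = 457 Ω

457 Ω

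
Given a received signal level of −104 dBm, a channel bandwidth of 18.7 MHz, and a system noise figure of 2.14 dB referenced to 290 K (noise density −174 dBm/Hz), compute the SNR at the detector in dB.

Noise floor: N = −174 + 10 log₁₀(B) + NF
10 log₁₀(1.87×10⁷) = 72.72 dB
N = −174 + 72.72 + 2.14 = −99.14 dBm
SNR = P_sig − N = −104 − (−99.14) = −4.86 dB → −4.9 dB

−4.9 dB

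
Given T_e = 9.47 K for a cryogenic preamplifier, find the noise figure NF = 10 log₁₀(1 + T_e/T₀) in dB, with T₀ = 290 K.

0.140 dB

F = 1 + T_e/T₀ = 1 + 9.47/290 = 1.03266
NF = 10 log₁₀(1.03266) = 0.140 dB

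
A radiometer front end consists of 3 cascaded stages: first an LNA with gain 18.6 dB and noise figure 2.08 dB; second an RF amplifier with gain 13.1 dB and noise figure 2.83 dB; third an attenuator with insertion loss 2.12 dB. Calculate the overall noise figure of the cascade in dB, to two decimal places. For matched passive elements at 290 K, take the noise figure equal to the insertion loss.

Convert to linear (a loss of L dB is a gain of −L dB): F_i = 10^(NF_i/10), G_i = 10^(G_i,dB/10)
  Stage 1: F_1 = 10^(2.08/10) = 1.614, G_1 = 10^(18.6/10) = 72.44
  Stage 2: F_2 = 10^(2.83/10) = 1.919, G_2 = 10^(13.1/10) = 20.42
  Stage 3: F_3 = 10^(2.12/10) = 1.629, G_3 = 10^(−2.12/10) = 0.6138
Friis cascade:
  F = 1.614 + (1.919 − 1)/72.44 + (1.629 − 1)/1479 = 1.627
NF = 10 log₁₀(1.627) = 2.12 dB

2.12 dB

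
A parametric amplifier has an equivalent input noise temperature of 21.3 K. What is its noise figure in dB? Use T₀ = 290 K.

F = 1 + T_e/T₀ = 1 + 21.3/290 = 1.07345
NF = 10 log₁₀(1.07345) = 0.308 dB

0.308 dB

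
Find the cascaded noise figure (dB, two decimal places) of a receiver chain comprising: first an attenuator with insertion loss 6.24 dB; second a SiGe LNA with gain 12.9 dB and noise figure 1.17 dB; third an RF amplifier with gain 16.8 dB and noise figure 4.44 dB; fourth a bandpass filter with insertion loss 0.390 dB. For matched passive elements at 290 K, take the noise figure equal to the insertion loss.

7.70 dB

Convert to linear (a loss of L dB is a gain of −L dB): F_i = 10^(NF_i/10), G_i = 10^(G_i,dB/10)
  Stage 1: F_1 = 10^(6.24/10) = 4.207, G_1 = 10^(−6.24/10) = 0.2377
  Stage 2: F_2 = 10^(1.17/10) = 1.309, G_2 = 10^(12.9/10) = 19.50
  Stage 3: F_3 = 10^(4.44/10) = 2.780, G_3 = 10^(16.8/10) = 47.86
  Stage 4: F_4 = 10^(0.390/10) = 1.094, G_4 = 10^(−0.390/10) = 0.9141
Friis cascade:
  F = 4.207 + (1.309 − 1)/0.2377 + (2.780 − 1)/4.634 + (1.094 − 1)/221.8 = 5.893
NF = 10 log₁₀(5.893) = 7.70 dB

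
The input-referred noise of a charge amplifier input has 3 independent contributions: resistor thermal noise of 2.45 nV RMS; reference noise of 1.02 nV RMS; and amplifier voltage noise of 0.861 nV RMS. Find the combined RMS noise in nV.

2.79 nV

Uncorrelated sources add in power (mean-square): V_tot = √(ΣV_i²)
V_tot = √[(2.45×10⁻⁹)² + (1.02×10⁻⁹)² + (8.61×10⁻¹⁰)²] = 2.79×10⁻⁹ V = 2.79 nV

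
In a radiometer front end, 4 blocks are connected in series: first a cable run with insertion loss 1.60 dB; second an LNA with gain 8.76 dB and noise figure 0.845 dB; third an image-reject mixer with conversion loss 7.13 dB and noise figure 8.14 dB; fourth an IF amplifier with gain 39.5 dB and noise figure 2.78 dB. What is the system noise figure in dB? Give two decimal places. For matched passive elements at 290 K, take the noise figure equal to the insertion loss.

Convert to linear (a loss of L dB is a gain of −L dB): F_i = 10^(NF_i/10), G_i = 10^(G_i,dB/10)
  Stage 1: F_1 = 10^(1.60/10) = 1.445, G_1 = 10^(−1.60/10) = 0.6918
  Stage 2: F_2 = 10^(0.845/10) = 1.215, G_2 = 10^(8.76/10) = 7.516
  Stage 3: F_3 = 10^(8.14/10) = 6.516, G_3 = 10^(−7.13/10) = 0.1936
  Stage 4: F_4 = 10^(2.78/10) = 1.897, G_4 = 10^(39.5/10) = 8913
Friis cascade:
  F = 1.445 + (1.215 − 1)/0.6918 + (6.516 − 1)/5.200 + (1.897 − 1)/1.007 = 3.707
NF = 10 log₁₀(3.707) = 5.69 dB

5.69 dB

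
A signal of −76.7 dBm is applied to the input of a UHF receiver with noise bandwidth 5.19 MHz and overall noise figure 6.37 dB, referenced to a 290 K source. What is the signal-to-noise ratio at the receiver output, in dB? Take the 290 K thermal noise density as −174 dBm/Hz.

Noise floor: N = −174 + 10 log₁₀(B) + NF
10 log₁₀(5.19×10⁶) = 67.15 dB
N = −174 + 67.15 + 6.37 = −100.48 dBm
SNR = P_sig − N = −76.7 − (−100.48) = 23.78 dB → 23.8 dB

23.8 dB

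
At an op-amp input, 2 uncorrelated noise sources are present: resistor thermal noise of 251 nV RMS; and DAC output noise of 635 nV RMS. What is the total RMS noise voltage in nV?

Uncorrelated sources add in power (mean-square): V_tot = √(ΣV_i²)
V_tot = √[(2.51×10⁻⁷)² + (6.35×10⁻⁷)²] = 6.83×10⁻⁷ V = 683 nV

683 nV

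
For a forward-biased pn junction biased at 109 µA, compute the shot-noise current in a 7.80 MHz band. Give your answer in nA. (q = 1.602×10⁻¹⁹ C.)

16.5 nA

I_n = √(2qI·B)
2qI·B = 2 × 1.602×10⁻¹⁹ × 1.09×10⁻⁴ × 7.80×10⁶ = 2.72×10⁻¹⁶ A²
I_n = √(2.72×10⁻¹⁶) = 1.65×10⁻⁸ A = 16.5 nA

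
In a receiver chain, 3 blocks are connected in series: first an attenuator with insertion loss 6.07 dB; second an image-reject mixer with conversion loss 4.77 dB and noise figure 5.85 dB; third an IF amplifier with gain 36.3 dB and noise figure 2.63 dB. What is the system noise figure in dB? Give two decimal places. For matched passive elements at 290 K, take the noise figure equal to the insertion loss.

14.09 dB

Convert to linear (a loss of L dB is a gain of −L dB): F_i = 10^(NF_i/10), G_i = 10^(G_i,dB/10)
  Stage 1: F_1 = 10^(6.07/10) = 4.046, G_1 = 10^(−6.07/10) = 0.2472
  Stage 2: F_2 = 10^(5.85/10) = 3.846, G_2 = 10^(−4.77/10) = 0.3334
  Stage 3: F_3 = 10^(2.63/10) = 1.832, G_3 = 10^(36.3/10) = 4266
Friis cascade:
  F = 4.046 + (3.846 − 1)/0.2472 + (1.832 − 1)/0.08241 = 25.66
NF = 10 log₁₀(25.66) = 14.09 dB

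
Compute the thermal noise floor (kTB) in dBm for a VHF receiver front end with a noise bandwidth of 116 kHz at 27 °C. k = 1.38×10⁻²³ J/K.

T = 27 °C + 273.15 = 300.15 K
P_n = kTB = 1.38×10⁻²³ × 300.15 × 1.16×10⁵ = 4.80×10⁻¹⁶ W
In dBm: 10 log₁₀(4.80×10⁻¹⁶ / 10⁻³) = −123.2 dBm

−123.2 dBm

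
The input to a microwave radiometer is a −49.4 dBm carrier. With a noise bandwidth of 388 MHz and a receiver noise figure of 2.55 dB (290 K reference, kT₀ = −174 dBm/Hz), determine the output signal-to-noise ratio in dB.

36.2 dB

Noise floor: N = −174 + 10 log₁₀(B) + NF
10 log₁₀(3.88×10⁸) = 85.89 dB
N = −174 + 85.89 + 2.55 = −85.56 dBm
SNR = P_sig − N = −49.4 − (−85.56) = 36.16 dB → 36.2 dB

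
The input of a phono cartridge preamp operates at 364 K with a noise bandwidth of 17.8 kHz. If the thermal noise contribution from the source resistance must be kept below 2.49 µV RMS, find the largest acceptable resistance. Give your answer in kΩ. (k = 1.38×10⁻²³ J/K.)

17.3 kΩ

Johnson–Nyquist: V_n = √(4kTRB) ⇒ R = V_n² / (4kTB)
4kTB = 4 × 1.38×10⁻²³ × 364 × 1.78×10⁴ = 3.58×10⁻¹⁶
R = (2.49×10⁻⁶)² / 3.58×10⁻¹⁶ = 1.73×10⁴ Ω = 17.3 kΩ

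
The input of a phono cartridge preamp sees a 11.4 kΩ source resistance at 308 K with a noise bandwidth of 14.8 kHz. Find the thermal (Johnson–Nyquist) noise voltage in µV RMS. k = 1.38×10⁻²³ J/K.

1.69 µV

V_n = √(4kTRB)
4kTRB = 4 × 1.38×10⁻²³ × 308 × 1.14×10⁴ × 1.48×10⁴ = 2.87×10⁻¹² V²
V_n = √(2.87×10⁻¹²) = 1.69×10⁻⁶ V = 1.69 µV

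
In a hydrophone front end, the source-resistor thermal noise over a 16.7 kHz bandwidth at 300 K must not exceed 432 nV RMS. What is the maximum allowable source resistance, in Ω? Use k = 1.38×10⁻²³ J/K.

Johnson–Nyquist: V_n = √(4kTRB) ⇒ R = V_n² / (4kTB)
4kTB = 4 × 1.38×10⁻²³ × 300 × 1.67×10⁴ = 2.77×10⁻¹⁶
R = (4.32×10⁻⁷)² / 2.77×10⁻¹⁶ = 6.75×10² Ω = 675 Ω

675 Ω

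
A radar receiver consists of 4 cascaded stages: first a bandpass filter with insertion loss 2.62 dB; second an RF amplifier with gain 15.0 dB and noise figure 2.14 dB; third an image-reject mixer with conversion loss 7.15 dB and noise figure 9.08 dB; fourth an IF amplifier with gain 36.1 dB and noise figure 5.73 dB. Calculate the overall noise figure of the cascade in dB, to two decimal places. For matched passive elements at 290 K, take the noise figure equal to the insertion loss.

6.26 dB

Convert to linear (a loss of L dB is a gain of −L dB): F_i = 10^(NF_i/10), G_i = 10^(G_i,dB/10)
  Stage 1: F_1 = 10^(2.62/10) = 1.828, G_1 = 10^(−2.62/10) = 0.5470
  Stage 2: F_2 = 10^(2.14/10) = 1.637, G_2 = 10^(15.0/10) = 31.62
  Stage 3: F_3 = 10^(9.08/10) = 8.091, G_3 = 10^(−7.15/10) = 0.1928
  Stage 4: F_4 = 10^(5.73/10) = 3.741, G_4 = 10^(36.1/10) = 4074
Friis cascade:
  F = 1.828 + (1.637 − 1)/0.5470 + (8.091 − 1)/17.30 + (3.741 − 1)/3.334 = 4.224
NF = 10 log₁₀(4.224) = 6.26 dB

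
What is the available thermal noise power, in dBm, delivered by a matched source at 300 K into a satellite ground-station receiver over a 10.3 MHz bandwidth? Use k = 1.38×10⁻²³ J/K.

−103.7 dBm

P_n = kTB = 1.38×10⁻²³ × 300 × 1.03×10⁷ = 4.26×10⁻¹⁴ W
In dBm: 10 log₁₀(4.26×10⁻¹⁴ / 10⁻³) = −103.7 dBm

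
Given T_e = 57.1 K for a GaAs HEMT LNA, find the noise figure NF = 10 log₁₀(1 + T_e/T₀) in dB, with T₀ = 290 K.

0.781 dB

F = 1 + T_e/T₀ = 1 + 57.1/290 = 1.1969
NF = 10 log₁₀(1.1969) = 0.781 dB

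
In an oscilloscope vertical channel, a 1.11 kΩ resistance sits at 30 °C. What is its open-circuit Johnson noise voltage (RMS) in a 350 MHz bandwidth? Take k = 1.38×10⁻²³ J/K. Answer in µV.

T = 30 °C + 273.15 = 303.15 K
V_n = √(4kTRB)
4kTRB = 4 × 1.38×10⁻²³ × 303.15 × 1.11×10³ × 3.50×10⁸ = 6.50×10⁻⁹ V²
V_n = √(6.50×10⁻⁹) = 8.06×10⁻⁵ V = 80.6 µV

80.6 µV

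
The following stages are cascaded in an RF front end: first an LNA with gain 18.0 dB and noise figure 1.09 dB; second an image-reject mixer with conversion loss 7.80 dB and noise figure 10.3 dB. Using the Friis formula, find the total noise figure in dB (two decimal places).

Convert to linear (a loss of L dB is a gain of −L dB): F_i = 10^(NF_i/10), G_i = 10^(G_i,dB/10)
  Stage 1: F_1 = 10^(1.09/10) = 1.285, G_1 = 10^(18.0/10) = 63.10
  Stage 2: F_2 = 10^(10.3/10) = 10.72, G_2 = 10^(−7.80/10) = 0.1660
Friis cascade:
  F = 1.285 + (10.72 − 1)/63.10 = 1.439
NF = 10 log₁₀(1.439) = 1.58 dB

1.58 dB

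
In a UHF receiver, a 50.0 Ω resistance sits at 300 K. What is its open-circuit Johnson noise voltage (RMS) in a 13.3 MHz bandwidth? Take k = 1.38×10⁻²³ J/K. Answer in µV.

V_n = √(4kTRB)
4kTRB = 4 × 1.38×10⁻²³ × 300 × 5.00×10¹ × 1.33×10⁷ = 1.10×10⁻¹¹ V²
V_n = √(1.10×10⁻¹¹) = 3.32×10⁻⁶ V = 3.32 µV

3.32 µV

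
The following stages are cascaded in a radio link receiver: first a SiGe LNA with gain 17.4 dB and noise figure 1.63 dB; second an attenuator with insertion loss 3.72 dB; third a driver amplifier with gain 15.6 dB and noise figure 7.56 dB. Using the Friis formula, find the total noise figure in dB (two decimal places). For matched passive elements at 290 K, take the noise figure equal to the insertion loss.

2.26 dB

Convert to linear (a loss of L dB is a gain of −L dB): F_i = 10^(NF_i/10), G_i = 10^(G_i,dB/10)
  Stage 1: F_1 = 10^(1.63/10) = 1.455, G_1 = 10^(17.4/10) = 54.95
  Stage 2: F_2 = 10^(3.72/10) = 2.355, G_2 = 10^(−3.72/10) = 0.4246
  Stage 3: F_3 = 10^(7.56/10) = 5.702, G_3 = 10^(15.6/10) = 36.31
Friis cascade:
  F = 1.455 + (2.355 − 1)/54.95 + (5.702 − 1)/23.33 = 1.682
NF = 10 log₁₀(1.682) = 2.26 dB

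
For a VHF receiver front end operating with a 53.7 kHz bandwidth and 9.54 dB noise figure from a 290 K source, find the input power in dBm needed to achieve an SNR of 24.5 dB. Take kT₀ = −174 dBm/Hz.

Sensitivity = −174 + 10 log₁₀(B) + NF + SNR_min
= −174 + 47.3 + 9.54 + 24.5
= −92.66 dBm → −92.7 dBm

−92.7 dBm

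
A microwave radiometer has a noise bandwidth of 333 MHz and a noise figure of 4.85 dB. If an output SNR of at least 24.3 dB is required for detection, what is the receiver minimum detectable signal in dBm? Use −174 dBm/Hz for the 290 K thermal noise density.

Sensitivity = −174 + 10 log₁₀(B) + NF + SNR_min
= −174 + 85.22 + 4.85 + 24.3
= −59.63 dBm → −59.6 dBm

−59.6 dBm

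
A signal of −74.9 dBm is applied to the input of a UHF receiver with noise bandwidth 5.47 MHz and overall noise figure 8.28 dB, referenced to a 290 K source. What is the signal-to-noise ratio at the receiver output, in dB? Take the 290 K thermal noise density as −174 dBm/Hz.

23.4 dB

Noise floor: N = −174 + 10 log₁₀(B) + NF
10 log₁₀(5.47×10⁶) = 67.38 dB
N = −174 + 67.38 + 8.28 = −98.34 dBm
SNR = P_sig − N = −74.9 − (−98.34) = 23.44 dB → 23.4 dB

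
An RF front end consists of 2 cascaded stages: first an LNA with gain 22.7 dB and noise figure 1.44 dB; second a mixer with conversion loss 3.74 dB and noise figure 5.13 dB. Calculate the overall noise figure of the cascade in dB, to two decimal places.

1.48 dB

Convert to linear (a loss of L dB is a gain of −L dB): F_i = 10^(NF_i/10), G_i = 10^(G_i,dB/10)
  Stage 1: F_1 = 10^(1.44/10) = 1.393, G_1 = 10^(22.7/10) = 186.2
  Stage 2: F_2 = 10^(5.13/10) = 3.258, G_2 = 10^(−3.74/10) = 0.4227
Friis cascade:
  F = 1.393 + (3.258 − 1)/186.2 = 1.405
NF = 10 log₁₀(1.405) = 1.48 dB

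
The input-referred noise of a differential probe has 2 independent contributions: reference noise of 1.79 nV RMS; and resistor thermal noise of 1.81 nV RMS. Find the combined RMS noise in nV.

2.55 nV

Uncorrelated sources add in power (mean-square): V_tot = √(ΣV_i²)
V_tot = √[(1.79×10⁻⁹)² + (1.81×10⁻⁹)²] = 2.55×10⁻⁹ V = 2.55 nV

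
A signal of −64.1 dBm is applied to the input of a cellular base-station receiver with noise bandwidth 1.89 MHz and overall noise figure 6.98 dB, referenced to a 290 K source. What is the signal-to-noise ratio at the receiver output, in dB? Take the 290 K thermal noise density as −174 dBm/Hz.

40.2 dB

Noise floor: N = −174 + 10 log₁₀(B) + NF
10 log₁₀(1.89×10⁶) = 62.76 dB
N = −174 + 62.76 + 6.98 = −104.26 dBm
SNR = P_sig − N = −64.1 − (−104.26) = 40.16 dB → 40.2 dB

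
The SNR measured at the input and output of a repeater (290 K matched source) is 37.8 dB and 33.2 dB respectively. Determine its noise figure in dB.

4.6 dB

NF (dB) = SNR_in(dB) − SNR_out(dB) when the source is at T₀
NF = 37.8 − 33.2 = 4.6 dB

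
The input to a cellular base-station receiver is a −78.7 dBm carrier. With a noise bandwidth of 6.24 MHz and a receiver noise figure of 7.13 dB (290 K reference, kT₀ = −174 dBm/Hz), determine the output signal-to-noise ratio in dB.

Noise floor: N = −174 + 10 log₁₀(B) + NF
10 log₁₀(6.24×10⁶) = 67.95 dB
N = −174 + 67.95 + 7.13 = −98.92 dBm
SNR = P_sig − N = −78.7 − (−98.92) = 20.22 dB → 20.2 dB

20.2 dB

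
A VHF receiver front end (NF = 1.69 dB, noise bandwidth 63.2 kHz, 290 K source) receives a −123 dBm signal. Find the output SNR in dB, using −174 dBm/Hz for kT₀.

1.3 dB

Noise floor: N = −174 + 10 log₁₀(B) + NF
10 log₁₀(6.32×10⁴) = 48.01 dB
N = −174 + 48.01 + 1.69 = −124.30 dBm
SNR = P_sig − N = −123 − (−124.30) = 1.30 dB → 1.3 dB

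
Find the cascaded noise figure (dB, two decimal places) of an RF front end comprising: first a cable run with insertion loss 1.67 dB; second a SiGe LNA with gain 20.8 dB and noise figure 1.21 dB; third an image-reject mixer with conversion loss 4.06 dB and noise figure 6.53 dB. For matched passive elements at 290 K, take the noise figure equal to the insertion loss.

2.97 dB

Convert to linear (a loss of L dB is a gain of −L dB): F_i = 10^(NF_i/10), G_i = 10^(G_i,dB/10)
  Stage 1: F_1 = 10^(1.67/10) = 1.469, G_1 = 10^(−1.67/10) = 0.6808
  Stage 2: F_2 = 10^(1.21/10) = 1.321, G_2 = 10^(20.8/10) = 120.2
  Stage 3: F_3 = 10^(6.53/10) = 4.498, G_3 = 10^(−4.06/10) = 0.3926
Friis cascade:
  F = 1.469 + (1.321 − 1)/0.6808 + (4.498 − 1)/81.85 = 1.984
NF = 10 log₁₀(1.984) = 2.97 dB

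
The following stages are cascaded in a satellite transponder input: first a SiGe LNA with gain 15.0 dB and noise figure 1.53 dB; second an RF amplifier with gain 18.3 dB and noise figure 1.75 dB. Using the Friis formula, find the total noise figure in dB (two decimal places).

Convert to linear (a loss of L dB is a gain of −L dB): F_i = 10^(NF_i/10), G_i = 10^(G_i,dB/10)
  Stage 1: F_1 = 10^(1.53/10) = 1.422, G_1 = 10^(15.0/10) = 31.62
  Stage 2: F_2 = 10^(1.75/10) = 1.496, G_2 = 10^(18.3/10) = 67.61
Friis cascade:
  F = 1.422 + (1.496 − 1)/31.62 = 1.438
NF = 10 log₁₀(1.438) = 1.58 dB

1.58 dB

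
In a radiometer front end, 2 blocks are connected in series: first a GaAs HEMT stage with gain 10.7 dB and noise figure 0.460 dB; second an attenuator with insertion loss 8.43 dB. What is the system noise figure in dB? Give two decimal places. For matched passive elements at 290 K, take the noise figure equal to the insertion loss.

2.09 dB

Convert to linear (a loss of L dB is a gain of −L dB): F_i = 10^(NF_i/10), G_i = 10^(G_i,dB/10)
  Stage 1: F_1 = 10^(0.460/10) = 1.112, G_1 = 10^(10.7/10) = 11.75
  Stage 2: F_2 = 10^(8.43/10) = 6.966, G_2 = 10^(−8.43/10) = 0.1435
Friis cascade:
  F = 1.112 + (6.966 − 1)/11.75 = 1.620
NF = 10 log₁₀(1.620) = 2.09 dB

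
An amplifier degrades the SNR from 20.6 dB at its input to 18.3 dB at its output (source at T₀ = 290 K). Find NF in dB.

NF (dB) = SNR_in(dB) − SNR_out(dB) when the source is at T₀
NF = 20.6 − 18.3 = 2.3 dB

2.3 dB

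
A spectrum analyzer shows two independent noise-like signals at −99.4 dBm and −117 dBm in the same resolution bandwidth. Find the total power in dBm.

Convert to linear, add, convert back:
P₁ = 1.15×10⁻¹³ W, P₂ = 2.00×10⁻¹⁵ W
P_tot = 1.17×10⁻¹³ W → 10 log₁₀(P_tot / 10⁻³) = −99.3 dBm

−99.3 dBm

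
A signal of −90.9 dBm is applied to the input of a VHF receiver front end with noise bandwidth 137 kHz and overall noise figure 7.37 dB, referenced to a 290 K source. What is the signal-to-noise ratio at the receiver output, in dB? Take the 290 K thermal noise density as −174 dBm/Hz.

24.4 dB

Noise floor: N = −174 + 10 log₁₀(B) + NF
10 log₁₀(1.37×10⁵) = 51.37 dB
N = −174 + 51.37 + 7.37 = −115.26 dBm
SNR = P_sig − N = −90.9 − (−115.26) = 24.36 dB → 24.4 dB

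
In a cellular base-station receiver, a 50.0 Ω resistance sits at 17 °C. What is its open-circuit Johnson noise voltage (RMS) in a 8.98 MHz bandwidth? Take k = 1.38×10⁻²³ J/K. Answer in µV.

T = 17 °C + 273.15 = 290.15 K
V_n = √(4kTRB)
4kTRB = 4 × 1.38×10⁻²³ × 290.15 × 5.00×10¹ × 8.98×10⁶ = 7.19×10⁻¹² V²
V_n = √(7.19×10⁻¹²) = 2.68×10⁻⁶ V = 2.68 µV

2.68 µV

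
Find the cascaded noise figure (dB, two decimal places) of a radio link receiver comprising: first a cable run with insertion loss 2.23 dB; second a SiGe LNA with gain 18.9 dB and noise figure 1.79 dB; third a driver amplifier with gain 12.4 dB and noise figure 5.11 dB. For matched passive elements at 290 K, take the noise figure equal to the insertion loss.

4.10 dB

Convert to linear (a loss of L dB is a gain of −L dB): F_i = 10^(NF_i/10), G_i = 10^(G_i,dB/10)
  Stage 1: F_1 = 10^(2.23/10) = 1.671, G_1 = 10^(−2.23/10) = 0.5984
  Stage 2: F_2 = 10^(1.79/10) = 1.510, G_2 = 10^(18.9/10) = 77.62
  Stage 3: F_3 = 10^(5.11/10) = 3.243, G_3 = 10^(12.4/10) = 17.38
Friis cascade:
  F = 1.671 + (1.510 − 1)/0.5984 + (3.243 − 1)/46.45 = 2.572
NF = 10 log₁₀(2.572) = 4.10 dB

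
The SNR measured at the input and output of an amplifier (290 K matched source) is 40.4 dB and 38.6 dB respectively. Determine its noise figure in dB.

NF (dB) = SNR_in(dB) − SNR_out(dB) when the source is at T₀
NF = 40.4 − 38.6 = 1.8 dB

1.8 dB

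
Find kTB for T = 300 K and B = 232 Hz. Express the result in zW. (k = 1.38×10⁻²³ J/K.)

P_n = kTB = 1.38×10⁻²³ × 300 × 2.32×10² = 9.60×10⁻¹⁹ W = 960 zW

960 zW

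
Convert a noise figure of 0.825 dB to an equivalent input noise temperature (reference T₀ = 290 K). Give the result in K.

60.7 K

F = 10^(0.825/10) = 1.20921
T_e = (F − 1)·T₀ = (1.20921 − 1) × 290 = 60.7 K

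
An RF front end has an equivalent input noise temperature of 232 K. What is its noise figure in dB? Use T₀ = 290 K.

2.55 dB

F = 1 + T_e/T₀ = 1 + 232/290 = 1.8
NF = 10 log₁₀(1.8) = 2.55 dB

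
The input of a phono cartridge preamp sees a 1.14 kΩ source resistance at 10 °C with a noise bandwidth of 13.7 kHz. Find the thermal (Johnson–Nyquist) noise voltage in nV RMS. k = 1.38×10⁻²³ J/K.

T = 10 °C + 273.15 = 283.15 K
V_n = √(4kTRB)
4kTRB = 4 × 1.38×10⁻²³ × 283.15 × 1.14×10³ × 1.37×10⁴ = 2.44×10⁻¹³ V²
V_n = √(2.44×10⁻¹³) = 4.94×10⁻⁷ V = 494 nV

494 nV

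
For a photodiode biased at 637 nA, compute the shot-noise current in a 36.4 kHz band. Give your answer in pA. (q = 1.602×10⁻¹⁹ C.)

86.2 pA

I_n = √(2qI·B)
2qI·B = 2 × 1.602×10⁻¹⁹ × 6.37×10⁻⁷ × 3.64×10⁴ = 7.43×10⁻²¹ A²
I_n = √(7.43×10⁻²¹) = 8.62×10⁻¹¹ A = 86.2 pA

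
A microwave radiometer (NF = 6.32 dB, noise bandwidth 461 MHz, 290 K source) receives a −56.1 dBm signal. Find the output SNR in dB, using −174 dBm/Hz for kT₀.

Noise floor: N = −174 + 10 log₁₀(B) + NF
10 log₁₀(4.61×10⁸) = 86.64 dB
N = −174 + 86.64 + 6.32 = −81.04 dBm
SNR = P_sig − N = −56.1 − (−81.04) = 24.94 dB → 24.9 dB

24.9 dB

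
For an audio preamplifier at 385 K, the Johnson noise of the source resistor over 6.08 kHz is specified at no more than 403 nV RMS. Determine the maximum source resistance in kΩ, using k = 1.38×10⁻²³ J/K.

Johnson–Nyquist: V_n = √(4kTRB) ⇒ R = V_n² / (4kTB)
4kTB = 4 × 1.38×10⁻²³ × 385 × 6.08×10³ = 1.29×10⁻¹⁶
R = (4.03×10⁻⁷)² / 1.29×10⁻¹⁶ = 1.26×10³ Ω = 1.26 kΩ

1.26 kΩ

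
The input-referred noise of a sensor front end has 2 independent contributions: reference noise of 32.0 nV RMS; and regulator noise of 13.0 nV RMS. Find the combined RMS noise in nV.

34.5 nV

Uncorrelated sources add in power (mean-square): V_tot = √(ΣV_i²)
V_tot = √[(3.20×10⁻⁸)² + (1.30×10⁻⁸)²] = 3.45×10⁻⁸ V = 34.5 nV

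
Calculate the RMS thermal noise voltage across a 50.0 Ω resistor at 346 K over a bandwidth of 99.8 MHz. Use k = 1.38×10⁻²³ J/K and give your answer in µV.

9.76 µV

V_n = √(4kTRB)
4kTRB = 4 × 1.38×10⁻²³ × 346 × 5.00×10¹ × 9.98×10⁷ = 9.53×10⁻¹¹ V²
V_n = √(9.53×10⁻¹¹) = 9.76×10⁻⁶ V = 9.76 µV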